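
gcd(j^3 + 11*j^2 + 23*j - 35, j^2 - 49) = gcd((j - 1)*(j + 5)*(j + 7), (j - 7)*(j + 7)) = j + 7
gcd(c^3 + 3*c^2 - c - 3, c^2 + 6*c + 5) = c + 1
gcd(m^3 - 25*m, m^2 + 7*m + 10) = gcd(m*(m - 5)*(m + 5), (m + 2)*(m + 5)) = m + 5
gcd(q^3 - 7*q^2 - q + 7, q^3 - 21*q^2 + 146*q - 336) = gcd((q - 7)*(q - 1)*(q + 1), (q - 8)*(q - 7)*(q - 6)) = q - 7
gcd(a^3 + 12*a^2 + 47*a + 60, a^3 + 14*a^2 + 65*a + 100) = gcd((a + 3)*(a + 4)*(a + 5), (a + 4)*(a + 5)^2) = a^2 + 9*a + 20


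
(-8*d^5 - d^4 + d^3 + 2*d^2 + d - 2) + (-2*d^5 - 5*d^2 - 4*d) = -10*d^5 - d^4 + d^3 - 3*d^2 - 3*d - 2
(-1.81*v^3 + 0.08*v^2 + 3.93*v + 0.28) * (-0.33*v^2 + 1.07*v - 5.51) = 0.5973*v^5 - 1.9631*v^4 + 8.7618*v^3 + 3.6719*v^2 - 21.3547*v - 1.5428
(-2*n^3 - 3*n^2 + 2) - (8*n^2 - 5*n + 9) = -2*n^3 - 11*n^2 + 5*n - 7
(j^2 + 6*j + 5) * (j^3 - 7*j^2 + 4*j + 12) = j^5 - j^4 - 33*j^3 + j^2 + 92*j + 60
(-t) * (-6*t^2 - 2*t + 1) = 6*t^3 + 2*t^2 - t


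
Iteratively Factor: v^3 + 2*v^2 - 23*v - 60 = (v - 5)*(v^2 + 7*v + 12) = (v - 5)*(v + 4)*(v + 3)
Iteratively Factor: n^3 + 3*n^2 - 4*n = (n - 1)*(n^2 + 4*n) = n*(n - 1)*(n + 4)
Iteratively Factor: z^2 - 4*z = (z - 4)*(z)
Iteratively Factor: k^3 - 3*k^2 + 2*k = (k - 1)*(k^2 - 2*k) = k*(k - 1)*(k - 2)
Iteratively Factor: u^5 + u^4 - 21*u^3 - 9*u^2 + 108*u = (u)*(u^4 + u^3 - 21*u^2 - 9*u + 108) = u*(u - 3)*(u^3 + 4*u^2 - 9*u - 36) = u*(u - 3)^2*(u^2 + 7*u + 12) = u*(u - 3)^2*(u + 4)*(u + 3)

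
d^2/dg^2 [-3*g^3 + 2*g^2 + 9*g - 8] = 4 - 18*g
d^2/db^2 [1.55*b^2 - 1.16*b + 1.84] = 3.10000000000000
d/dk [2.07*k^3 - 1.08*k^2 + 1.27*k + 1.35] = 6.21*k^2 - 2.16*k + 1.27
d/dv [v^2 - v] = 2*v - 1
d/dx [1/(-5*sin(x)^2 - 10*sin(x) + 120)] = 2*(sin(x) + 1)*cos(x)/(5*(sin(x)^2 + 2*sin(x) - 24)^2)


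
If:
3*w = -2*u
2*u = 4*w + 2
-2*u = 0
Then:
No Solution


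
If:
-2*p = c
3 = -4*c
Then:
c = -3/4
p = 3/8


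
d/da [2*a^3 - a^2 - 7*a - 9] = 6*a^2 - 2*a - 7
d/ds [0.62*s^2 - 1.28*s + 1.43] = 1.24*s - 1.28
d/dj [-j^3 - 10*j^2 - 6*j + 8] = -3*j^2 - 20*j - 6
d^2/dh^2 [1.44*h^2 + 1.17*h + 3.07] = 2.88000000000000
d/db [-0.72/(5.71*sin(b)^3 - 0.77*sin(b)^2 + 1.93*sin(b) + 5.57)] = (12.3336*sin(b)^2 - 1.1088*sin(b) + 1.3896)*cos(b)/(5.71*sin(b)^3 - 0.77*sin(b)^2 + 1.93*sin(b) + 5.57)^2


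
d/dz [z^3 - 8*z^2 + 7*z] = 3*z^2 - 16*z + 7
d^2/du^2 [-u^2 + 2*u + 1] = -2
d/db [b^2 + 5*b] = 2*b + 5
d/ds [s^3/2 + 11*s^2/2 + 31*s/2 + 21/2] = 3*s^2/2 + 11*s + 31/2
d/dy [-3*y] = -3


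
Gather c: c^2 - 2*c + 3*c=c^2 + c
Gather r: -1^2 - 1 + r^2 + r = r^2 + r - 2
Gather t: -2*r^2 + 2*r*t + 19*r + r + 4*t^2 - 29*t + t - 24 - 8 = -2*r^2 + 20*r + 4*t^2 + t*(2*r - 28) - 32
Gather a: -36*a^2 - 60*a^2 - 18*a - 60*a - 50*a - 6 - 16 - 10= -96*a^2 - 128*a - 32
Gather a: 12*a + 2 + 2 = 12*a + 4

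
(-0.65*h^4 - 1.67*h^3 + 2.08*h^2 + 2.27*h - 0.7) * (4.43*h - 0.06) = -2.8795*h^5 - 7.3591*h^4 + 9.3146*h^3 + 9.9313*h^2 - 3.2372*h + 0.042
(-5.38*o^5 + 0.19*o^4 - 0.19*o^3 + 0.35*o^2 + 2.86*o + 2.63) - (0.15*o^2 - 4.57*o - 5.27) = -5.38*o^5 + 0.19*o^4 - 0.19*o^3 + 0.2*o^2 + 7.43*o + 7.9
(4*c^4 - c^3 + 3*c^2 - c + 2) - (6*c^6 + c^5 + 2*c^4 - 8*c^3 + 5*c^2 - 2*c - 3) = -6*c^6 - c^5 + 2*c^4 + 7*c^3 - 2*c^2 + c + 5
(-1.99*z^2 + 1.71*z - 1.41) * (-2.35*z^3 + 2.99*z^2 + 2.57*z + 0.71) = 4.6765*z^5 - 9.9686*z^4 + 3.3121*z^3 - 1.2341*z^2 - 2.4096*z - 1.0011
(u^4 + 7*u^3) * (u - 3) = u^5 + 4*u^4 - 21*u^3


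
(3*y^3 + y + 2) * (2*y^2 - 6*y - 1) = 6*y^5 - 18*y^4 - y^3 - 2*y^2 - 13*y - 2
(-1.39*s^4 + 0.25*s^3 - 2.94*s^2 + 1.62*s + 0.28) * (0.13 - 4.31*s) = 5.9909*s^5 - 1.2582*s^4 + 12.7039*s^3 - 7.3644*s^2 - 0.9962*s + 0.0364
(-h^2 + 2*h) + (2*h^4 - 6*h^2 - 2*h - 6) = 2*h^4 - 7*h^2 - 6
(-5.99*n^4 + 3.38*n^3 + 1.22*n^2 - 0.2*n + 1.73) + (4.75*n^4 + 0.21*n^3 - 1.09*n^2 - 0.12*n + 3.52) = -1.24*n^4 + 3.59*n^3 + 0.13*n^2 - 0.32*n + 5.25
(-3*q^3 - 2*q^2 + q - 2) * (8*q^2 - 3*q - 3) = -24*q^5 - 7*q^4 + 23*q^3 - 13*q^2 + 3*q + 6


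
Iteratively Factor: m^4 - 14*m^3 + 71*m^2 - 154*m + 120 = (m - 3)*(m^3 - 11*m^2 + 38*m - 40) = (m - 4)*(m - 3)*(m^2 - 7*m + 10) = (m - 4)*(m - 3)*(m - 2)*(m - 5)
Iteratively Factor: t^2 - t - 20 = (t + 4)*(t - 5)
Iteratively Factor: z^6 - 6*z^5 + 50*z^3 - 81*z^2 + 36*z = (z)*(z^5 - 6*z^4 + 50*z^2 - 81*z + 36) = z*(z - 1)*(z^4 - 5*z^3 - 5*z^2 + 45*z - 36) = z*(z - 1)^2*(z^3 - 4*z^2 - 9*z + 36) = z*(z - 1)^2*(z + 3)*(z^2 - 7*z + 12) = z*(z - 3)*(z - 1)^2*(z + 3)*(z - 4)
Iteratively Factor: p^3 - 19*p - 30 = (p + 3)*(p^2 - 3*p - 10) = (p - 5)*(p + 3)*(p + 2)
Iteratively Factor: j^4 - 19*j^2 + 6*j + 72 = (j - 3)*(j^3 + 3*j^2 - 10*j - 24) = (j - 3)*(j + 4)*(j^2 - j - 6) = (j - 3)*(j + 2)*(j + 4)*(j - 3)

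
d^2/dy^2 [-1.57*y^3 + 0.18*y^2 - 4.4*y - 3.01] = 0.36 - 9.42*y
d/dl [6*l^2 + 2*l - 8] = 12*l + 2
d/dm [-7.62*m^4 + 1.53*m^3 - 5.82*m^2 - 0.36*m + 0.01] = -30.48*m^3 + 4.59*m^2 - 11.64*m - 0.36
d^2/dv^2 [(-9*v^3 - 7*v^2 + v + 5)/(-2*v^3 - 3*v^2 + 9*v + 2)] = 2*(-26*v^6 + 474*v^5 + 456*v^4 + 901*v^3 + 723*v^2 + 435*v - 389)/(8*v^9 + 36*v^8 - 54*v^7 - 321*v^6 + 171*v^5 + 891*v^4 - 381*v^3 - 450*v^2 - 108*v - 8)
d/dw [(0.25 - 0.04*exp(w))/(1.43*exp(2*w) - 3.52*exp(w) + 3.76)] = (0.0572*exp(2*w) - 0.715*exp(w) + 0.7296)*exp(w)/(2.0449*exp(4*w) - 10.0672*exp(3*w) + 23.144*exp(2*w) - 26.4704*exp(w) + 14.1376)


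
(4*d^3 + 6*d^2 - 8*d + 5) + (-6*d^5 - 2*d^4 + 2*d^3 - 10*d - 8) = -6*d^5 - 2*d^4 + 6*d^3 + 6*d^2 - 18*d - 3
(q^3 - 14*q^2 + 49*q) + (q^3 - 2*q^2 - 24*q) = 2*q^3 - 16*q^2 + 25*q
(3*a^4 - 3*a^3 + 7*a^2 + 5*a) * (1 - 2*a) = -6*a^5 + 9*a^4 - 17*a^3 - 3*a^2 + 5*a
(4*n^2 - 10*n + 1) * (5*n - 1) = 20*n^3 - 54*n^2 + 15*n - 1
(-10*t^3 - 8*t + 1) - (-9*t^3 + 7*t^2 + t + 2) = -t^3 - 7*t^2 - 9*t - 1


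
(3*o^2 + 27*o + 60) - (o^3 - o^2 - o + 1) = -o^3 + 4*o^2 + 28*o + 59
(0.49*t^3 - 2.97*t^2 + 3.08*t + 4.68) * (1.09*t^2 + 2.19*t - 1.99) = 0.5341*t^5 - 2.1642*t^4 - 4.1222*t^3 + 17.7567*t^2 + 4.12*t - 9.3132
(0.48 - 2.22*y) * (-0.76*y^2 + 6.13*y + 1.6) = 1.6872*y^3 - 13.9734*y^2 - 0.609600000000001*y + 0.768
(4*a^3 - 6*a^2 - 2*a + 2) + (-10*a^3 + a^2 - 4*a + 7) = -6*a^3 - 5*a^2 - 6*a + 9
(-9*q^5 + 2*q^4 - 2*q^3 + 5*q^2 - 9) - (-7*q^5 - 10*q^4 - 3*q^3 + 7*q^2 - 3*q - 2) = -2*q^5 + 12*q^4 + q^3 - 2*q^2 + 3*q - 7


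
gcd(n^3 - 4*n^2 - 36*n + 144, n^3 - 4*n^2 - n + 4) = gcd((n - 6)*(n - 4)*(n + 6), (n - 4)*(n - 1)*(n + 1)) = n - 4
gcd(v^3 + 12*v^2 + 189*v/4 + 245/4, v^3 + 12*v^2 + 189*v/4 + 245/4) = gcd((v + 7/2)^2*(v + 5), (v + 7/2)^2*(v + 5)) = v^3 + 12*v^2 + 189*v/4 + 245/4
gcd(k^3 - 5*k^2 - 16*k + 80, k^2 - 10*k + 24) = k - 4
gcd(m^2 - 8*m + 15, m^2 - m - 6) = m - 3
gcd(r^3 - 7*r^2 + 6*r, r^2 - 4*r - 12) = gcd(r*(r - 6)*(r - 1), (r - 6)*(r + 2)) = r - 6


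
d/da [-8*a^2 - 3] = -16*a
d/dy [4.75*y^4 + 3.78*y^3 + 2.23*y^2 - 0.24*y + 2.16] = 19.0*y^3 + 11.34*y^2 + 4.46*y - 0.24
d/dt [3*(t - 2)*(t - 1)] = 6*t - 9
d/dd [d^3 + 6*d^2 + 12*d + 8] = 3*d^2 + 12*d + 12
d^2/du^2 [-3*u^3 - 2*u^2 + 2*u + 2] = -18*u - 4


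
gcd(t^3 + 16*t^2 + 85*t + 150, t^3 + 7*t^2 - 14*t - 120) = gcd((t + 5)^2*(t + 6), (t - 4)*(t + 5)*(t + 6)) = t^2 + 11*t + 30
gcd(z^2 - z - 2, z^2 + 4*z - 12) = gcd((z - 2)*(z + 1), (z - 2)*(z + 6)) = z - 2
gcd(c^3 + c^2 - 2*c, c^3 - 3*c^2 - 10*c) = c^2 + 2*c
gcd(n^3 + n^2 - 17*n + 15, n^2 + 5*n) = n + 5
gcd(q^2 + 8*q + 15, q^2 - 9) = q + 3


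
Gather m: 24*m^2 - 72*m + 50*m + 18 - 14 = 24*m^2 - 22*m + 4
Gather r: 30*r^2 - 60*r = 30*r^2 - 60*r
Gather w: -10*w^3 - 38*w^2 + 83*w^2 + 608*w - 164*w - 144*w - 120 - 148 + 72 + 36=-10*w^3 + 45*w^2 + 300*w - 160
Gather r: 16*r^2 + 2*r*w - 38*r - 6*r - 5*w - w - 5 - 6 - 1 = 16*r^2 + r*(2*w - 44) - 6*w - 12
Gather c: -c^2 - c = -c^2 - c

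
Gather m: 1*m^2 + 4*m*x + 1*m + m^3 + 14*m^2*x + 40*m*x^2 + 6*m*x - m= m^3 + m^2*(14*x + 1) + m*(40*x^2 + 10*x)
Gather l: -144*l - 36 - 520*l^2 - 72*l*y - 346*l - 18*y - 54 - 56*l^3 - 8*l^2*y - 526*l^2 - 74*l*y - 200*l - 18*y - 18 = -56*l^3 + l^2*(-8*y - 1046) + l*(-146*y - 690) - 36*y - 108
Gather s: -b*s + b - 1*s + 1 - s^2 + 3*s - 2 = b - s^2 + s*(2 - b) - 1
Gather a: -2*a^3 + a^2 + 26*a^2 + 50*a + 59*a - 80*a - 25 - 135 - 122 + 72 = -2*a^3 + 27*a^2 + 29*a - 210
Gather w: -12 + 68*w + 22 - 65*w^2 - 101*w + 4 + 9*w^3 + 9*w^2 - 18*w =9*w^3 - 56*w^2 - 51*w + 14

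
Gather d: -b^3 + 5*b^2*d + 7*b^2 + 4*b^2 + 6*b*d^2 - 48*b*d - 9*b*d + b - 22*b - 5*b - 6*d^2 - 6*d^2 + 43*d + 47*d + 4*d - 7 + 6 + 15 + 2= -b^3 + 11*b^2 - 26*b + d^2*(6*b - 12) + d*(5*b^2 - 57*b + 94) + 16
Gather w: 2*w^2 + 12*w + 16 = 2*w^2 + 12*w + 16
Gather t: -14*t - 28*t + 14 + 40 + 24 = 78 - 42*t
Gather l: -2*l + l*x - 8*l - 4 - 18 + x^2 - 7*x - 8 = l*(x - 10) + x^2 - 7*x - 30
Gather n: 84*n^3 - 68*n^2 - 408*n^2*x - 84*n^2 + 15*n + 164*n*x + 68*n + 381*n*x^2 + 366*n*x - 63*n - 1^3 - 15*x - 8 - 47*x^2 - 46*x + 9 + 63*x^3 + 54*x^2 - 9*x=84*n^3 + n^2*(-408*x - 152) + n*(381*x^2 + 530*x + 20) + 63*x^3 + 7*x^2 - 70*x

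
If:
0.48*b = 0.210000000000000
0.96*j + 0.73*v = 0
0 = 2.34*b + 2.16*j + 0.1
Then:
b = 0.44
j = -0.52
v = 0.68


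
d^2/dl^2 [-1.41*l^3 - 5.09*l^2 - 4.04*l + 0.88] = -8.46*l - 10.18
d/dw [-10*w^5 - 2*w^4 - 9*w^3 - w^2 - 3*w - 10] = -50*w^4 - 8*w^3 - 27*w^2 - 2*w - 3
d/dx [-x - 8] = -1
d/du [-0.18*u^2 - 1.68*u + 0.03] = -0.36*u - 1.68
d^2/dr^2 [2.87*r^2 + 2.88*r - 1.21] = 5.74000000000000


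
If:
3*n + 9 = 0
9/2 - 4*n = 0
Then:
No Solution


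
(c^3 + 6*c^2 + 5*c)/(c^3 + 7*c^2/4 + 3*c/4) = 4*(c + 5)/(4*c + 3)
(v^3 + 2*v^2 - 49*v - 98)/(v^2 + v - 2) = (v^2 - 49)/(v - 1)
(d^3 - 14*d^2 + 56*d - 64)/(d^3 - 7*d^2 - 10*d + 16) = (d^2 - 6*d + 8)/(d^2 + d - 2)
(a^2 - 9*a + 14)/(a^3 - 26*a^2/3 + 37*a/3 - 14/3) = 3*(a - 2)/(3*a^2 - 5*a + 2)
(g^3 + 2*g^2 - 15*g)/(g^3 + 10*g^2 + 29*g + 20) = g*(g - 3)/(g^2 + 5*g + 4)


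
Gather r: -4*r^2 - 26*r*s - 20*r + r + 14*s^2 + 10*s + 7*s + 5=-4*r^2 + r*(-26*s - 19) + 14*s^2 + 17*s + 5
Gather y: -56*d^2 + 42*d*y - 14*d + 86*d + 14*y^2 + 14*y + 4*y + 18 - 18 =-56*d^2 + 72*d + 14*y^2 + y*(42*d + 18)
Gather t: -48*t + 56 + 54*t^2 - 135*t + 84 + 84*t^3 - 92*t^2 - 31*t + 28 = 84*t^3 - 38*t^2 - 214*t + 168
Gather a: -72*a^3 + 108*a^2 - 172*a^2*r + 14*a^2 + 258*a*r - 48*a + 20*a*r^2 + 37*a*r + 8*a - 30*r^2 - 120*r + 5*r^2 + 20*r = -72*a^3 + a^2*(122 - 172*r) + a*(20*r^2 + 295*r - 40) - 25*r^2 - 100*r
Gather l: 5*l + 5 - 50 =5*l - 45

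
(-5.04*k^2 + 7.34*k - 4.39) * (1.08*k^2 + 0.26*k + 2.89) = -5.4432*k^4 + 6.6168*k^3 - 17.3984*k^2 + 20.0712*k - 12.6871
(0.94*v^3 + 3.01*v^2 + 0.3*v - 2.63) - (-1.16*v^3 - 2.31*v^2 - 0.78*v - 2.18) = 2.1*v^3 + 5.32*v^2 + 1.08*v - 0.45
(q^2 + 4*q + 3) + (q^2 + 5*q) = 2*q^2 + 9*q + 3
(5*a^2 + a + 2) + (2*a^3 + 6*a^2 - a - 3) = 2*a^3 + 11*a^2 - 1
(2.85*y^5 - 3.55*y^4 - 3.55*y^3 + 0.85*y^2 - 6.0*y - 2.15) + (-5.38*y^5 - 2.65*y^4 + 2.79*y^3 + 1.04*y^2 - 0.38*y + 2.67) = -2.53*y^5 - 6.2*y^4 - 0.76*y^3 + 1.89*y^2 - 6.38*y + 0.52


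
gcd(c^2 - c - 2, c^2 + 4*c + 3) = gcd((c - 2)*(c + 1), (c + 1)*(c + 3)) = c + 1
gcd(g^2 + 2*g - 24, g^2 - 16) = g - 4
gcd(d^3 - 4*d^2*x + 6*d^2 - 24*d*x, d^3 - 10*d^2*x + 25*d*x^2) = d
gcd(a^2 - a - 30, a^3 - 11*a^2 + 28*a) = 1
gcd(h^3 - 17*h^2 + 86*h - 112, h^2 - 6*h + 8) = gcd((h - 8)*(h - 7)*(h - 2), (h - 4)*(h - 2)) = h - 2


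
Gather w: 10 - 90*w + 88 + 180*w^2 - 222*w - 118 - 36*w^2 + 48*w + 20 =144*w^2 - 264*w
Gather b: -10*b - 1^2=-10*b - 1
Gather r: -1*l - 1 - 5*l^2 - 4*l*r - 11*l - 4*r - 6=-5*l^2 - 12*l + r*(-4*l - 4) - 7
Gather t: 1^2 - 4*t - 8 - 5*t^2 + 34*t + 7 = -5*t^2 + 30*t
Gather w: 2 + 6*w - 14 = 6*w - 12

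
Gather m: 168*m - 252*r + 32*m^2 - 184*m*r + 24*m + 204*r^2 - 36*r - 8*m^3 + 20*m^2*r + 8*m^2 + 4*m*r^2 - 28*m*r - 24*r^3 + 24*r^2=-8*m^3 + m^2*(20*r + 40) + m*(4*r^2 - 212*r + 192) - 24*r^3 + 228*r^2 - 288*r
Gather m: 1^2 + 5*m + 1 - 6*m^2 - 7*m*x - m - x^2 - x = -6*m^2 + m*(4 - 7*x) - x^2 - x + 2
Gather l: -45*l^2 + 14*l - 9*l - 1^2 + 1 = -45*l^2 + 5*l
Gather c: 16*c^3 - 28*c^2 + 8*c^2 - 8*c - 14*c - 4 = 16*c^3 - 20*c^2 - 22*c - 4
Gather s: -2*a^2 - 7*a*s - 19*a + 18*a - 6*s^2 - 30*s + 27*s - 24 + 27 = -2*a^2 - a - 6*s^2 + s*(-7*a - 3) + 3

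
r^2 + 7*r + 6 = (r + 1)*(r + 6)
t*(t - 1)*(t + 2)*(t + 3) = t^4 + 4*t^3 + t^2 - 6*t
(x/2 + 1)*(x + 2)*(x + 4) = x^3/2 + 4*x^2 + 10*x + 8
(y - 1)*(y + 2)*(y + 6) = y^3 + 7*y^2 + 4*y - 12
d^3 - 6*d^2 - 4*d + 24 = (d - 6)*(d - 2)*(d + 2)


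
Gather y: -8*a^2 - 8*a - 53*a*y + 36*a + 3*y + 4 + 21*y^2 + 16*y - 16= -8*a^2 + 28*a + 21*y^2 + y*(19 - 53*a) - 12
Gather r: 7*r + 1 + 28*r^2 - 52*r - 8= 28*r^2 - 45*r - 7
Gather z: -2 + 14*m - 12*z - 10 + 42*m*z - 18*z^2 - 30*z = 14*m - 18*z^2 + z*(42*m - 42) - 12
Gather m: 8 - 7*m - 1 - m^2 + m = -m^2 - 6*m + 7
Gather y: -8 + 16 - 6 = 2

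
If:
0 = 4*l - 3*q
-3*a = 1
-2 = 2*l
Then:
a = -1/3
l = -1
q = -4/3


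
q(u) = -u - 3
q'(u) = -1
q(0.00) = -3.00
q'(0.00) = -1.00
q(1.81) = -4.81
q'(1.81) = -1.00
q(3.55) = -6.55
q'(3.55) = -1.00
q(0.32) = -3.32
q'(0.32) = -1.00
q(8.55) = -11.55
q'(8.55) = -1.00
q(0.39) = -3.39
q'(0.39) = -1.00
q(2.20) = -5.20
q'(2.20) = -1.00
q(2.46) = -5.46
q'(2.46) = -1.00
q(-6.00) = 3.00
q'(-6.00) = -1.00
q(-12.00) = 9.00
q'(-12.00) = -1.00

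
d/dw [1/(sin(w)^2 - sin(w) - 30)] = (1 - 2*sin(w))*cos(w)/(sin(w) + cos(w)^2 + 29)^2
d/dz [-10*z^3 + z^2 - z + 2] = -30*z^2 + 2*z - 1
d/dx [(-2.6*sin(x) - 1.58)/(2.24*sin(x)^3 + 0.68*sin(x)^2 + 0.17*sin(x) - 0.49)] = (11.648*sin(x)^3 + 12.3856*sin(x)^2 + 2.1488*sin(x) + 1.5426)*cos(x)/(5.0176*sin(x)^6 + 3.0464*sin(x)^5 + 1.224*sin(x)^4 - 1.964*sin(x)^3 - 0.6375*sin(x)^2 - 0.1666*sin(x) + 0.2401)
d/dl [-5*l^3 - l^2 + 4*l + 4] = -15*l^2 - 2*l + 4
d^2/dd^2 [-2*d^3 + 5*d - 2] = -12*d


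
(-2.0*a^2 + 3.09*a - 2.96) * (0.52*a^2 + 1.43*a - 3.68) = -1.04*a^4 - 1.2532*a^3 + 10.2395*a^2 - 15.604*a + 10.8928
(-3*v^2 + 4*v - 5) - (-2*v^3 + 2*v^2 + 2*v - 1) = 2*v^3 - 5*v^2 + 2*v - 4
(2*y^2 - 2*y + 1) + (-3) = 2*y^2 - 2*y - 2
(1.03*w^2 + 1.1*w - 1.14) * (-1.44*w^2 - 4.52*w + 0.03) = -1.4832*w^4 - 6.2396*w^3 - 3.2995*w^2 + 5.1858*w - 0.0342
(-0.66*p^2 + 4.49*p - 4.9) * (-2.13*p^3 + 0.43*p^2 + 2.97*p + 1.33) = 1.4058*p^5 - 9.8475*p^4 + 10.4075*p^3 + 10.3505*p^2 - 8.5813*p - 6.517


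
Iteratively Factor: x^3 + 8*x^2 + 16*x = (x + 4)*(x^2 + 4*x) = x*(x + 4)*(x + 4)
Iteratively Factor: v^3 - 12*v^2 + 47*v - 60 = (v - 3)*(v^2 - 9*v + 20) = (v - 5)*(v - 3)*(v - 4)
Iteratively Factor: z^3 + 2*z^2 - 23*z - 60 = (z + 4)*(z^2 - 2*z - 15) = (z + 3)*(z + 4)*(z - 5)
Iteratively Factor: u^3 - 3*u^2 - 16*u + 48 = (u + 4)*(u^2 - 7*u + 12) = (u - 3)*(u + 4)*(u - 4)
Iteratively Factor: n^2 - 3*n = (n)*(n - 3)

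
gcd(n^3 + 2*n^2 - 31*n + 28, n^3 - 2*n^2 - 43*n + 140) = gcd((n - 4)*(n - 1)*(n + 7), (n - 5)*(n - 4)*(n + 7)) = n^2 + 3*n - 28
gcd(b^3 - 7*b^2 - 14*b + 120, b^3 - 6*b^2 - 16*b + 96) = b^2 - 2*b - 24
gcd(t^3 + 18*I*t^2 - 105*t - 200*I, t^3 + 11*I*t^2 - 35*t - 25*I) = t^2 + 10*I*t - 25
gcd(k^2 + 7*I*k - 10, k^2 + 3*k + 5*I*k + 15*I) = k + 5*I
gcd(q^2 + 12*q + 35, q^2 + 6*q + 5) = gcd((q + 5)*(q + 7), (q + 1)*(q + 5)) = q + 5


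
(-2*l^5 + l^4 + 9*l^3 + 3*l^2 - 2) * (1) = -2*l^5 + l^4 + 9*l^3 + 3*l^2 - 2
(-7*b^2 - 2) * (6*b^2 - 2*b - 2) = -42*b^4 + 14*b^3 + 2*b^2 + 4*b + 4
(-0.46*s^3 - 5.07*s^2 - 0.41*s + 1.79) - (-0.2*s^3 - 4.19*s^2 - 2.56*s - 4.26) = -0.26*s^3 - 0.88*s^2 + 2.15*s + 6.05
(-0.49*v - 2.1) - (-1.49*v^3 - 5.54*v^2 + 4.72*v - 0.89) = 1.49*v^3 + 5.54*v^2 - 5.21*v - 1.21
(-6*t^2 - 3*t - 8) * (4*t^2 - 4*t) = -24*t^4 + 12*t^3 - 20*t^2 + 32*t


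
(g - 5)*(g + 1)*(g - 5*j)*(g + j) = g^4 - 4*g^3*j - 4*g^3 - 5*g^2*j^2 + 16*g^2*j - 5*g^2 + 20*g*j^2 + 20*g*j + 25*j^2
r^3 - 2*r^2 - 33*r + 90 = (r - 5)*(r - 3)*(r + 6)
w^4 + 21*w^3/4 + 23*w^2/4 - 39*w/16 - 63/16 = (w - 3/4)*(w + 1)*(w + 3/2)*(w + 7/2)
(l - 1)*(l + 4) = l^2 + 3*l - 4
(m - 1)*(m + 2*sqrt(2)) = m^2 - m + 2*sqrt(2)*m - 2*sqrt(2)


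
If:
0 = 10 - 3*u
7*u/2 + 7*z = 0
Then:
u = 10/3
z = -5/3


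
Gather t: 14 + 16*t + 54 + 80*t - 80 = 96*t - 12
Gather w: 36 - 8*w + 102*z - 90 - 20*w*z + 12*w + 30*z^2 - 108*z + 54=w*(4 - 20*z) + 30*z^2 - 6*z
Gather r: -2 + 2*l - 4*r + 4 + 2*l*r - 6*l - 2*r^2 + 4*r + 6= 2*l*r - 4*l - 2*r^2 + 8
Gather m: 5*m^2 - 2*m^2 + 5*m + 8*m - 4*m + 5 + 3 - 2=3*m^2 + 9*m + 6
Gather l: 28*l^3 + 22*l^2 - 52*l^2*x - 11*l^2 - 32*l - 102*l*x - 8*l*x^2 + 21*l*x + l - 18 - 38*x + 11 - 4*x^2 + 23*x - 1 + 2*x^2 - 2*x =28*l^3 + l^2*(11 - 52*x) + l*(-8*x^2 - 81*x - 31) - 2*x^2 - 17*x - 8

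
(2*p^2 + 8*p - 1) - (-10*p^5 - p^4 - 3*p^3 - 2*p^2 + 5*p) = 10*p^5 + p^4 + 3*p^3 + 4*p^2 + 3*p - 1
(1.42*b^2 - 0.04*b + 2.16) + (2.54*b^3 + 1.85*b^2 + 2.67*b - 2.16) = 2.54*b^3 + 3.27*b^2 + 2.63*b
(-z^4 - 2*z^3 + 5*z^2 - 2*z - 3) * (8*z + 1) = -8*z^5 - 17*z^4 + 38*z^3 - 11*z^2 - 26*z - 3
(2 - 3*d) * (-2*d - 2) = 6*d^2 + 2*d - 4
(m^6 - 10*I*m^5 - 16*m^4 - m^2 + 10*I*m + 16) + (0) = m^6 - 10*I*m^5 - 16*m^4 - m^2 + 10*I*m + 16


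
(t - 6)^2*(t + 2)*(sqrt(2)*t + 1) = sqrt(2)*t^4 - 10*sqrt(2)*t^3 + t^3 - 10*t^2 + 12*sqrt(2)*t^2 + 12*t + 72*sqrt(2)*t + 72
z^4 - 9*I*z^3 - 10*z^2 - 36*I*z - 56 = (z - 7*I)*(z - 2*I)^2*(z + 2*I)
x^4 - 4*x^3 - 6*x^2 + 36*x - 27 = (x - 3)^2*(x - 1)*(x + 3)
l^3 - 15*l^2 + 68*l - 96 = (l - 8)*(l - 4)*(l - 3)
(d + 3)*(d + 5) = d^2 + 8*d + 15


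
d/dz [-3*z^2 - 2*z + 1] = -6*z - 2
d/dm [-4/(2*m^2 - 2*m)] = 2*(2*m - 1)/(m^2*(m - 1)^2)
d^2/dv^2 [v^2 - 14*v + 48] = 2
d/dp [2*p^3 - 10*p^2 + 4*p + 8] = 6*p^2 - 20*p + 4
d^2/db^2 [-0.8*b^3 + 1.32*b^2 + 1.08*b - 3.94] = 2.64 - 4.8*b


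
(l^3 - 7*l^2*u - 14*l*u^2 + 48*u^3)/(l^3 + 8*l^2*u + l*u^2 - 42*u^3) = (l - 8*u)/(l + 7*u)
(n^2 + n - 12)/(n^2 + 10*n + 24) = (n - 3)/(n + 6)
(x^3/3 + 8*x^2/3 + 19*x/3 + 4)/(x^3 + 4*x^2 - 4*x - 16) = (x^2 + 4*x + 3)/(3*(x^2 - 4))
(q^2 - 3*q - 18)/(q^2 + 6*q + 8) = (q^2 - 3*q - 18)/(q^2 + 6*q + 8)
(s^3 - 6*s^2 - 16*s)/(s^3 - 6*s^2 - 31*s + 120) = s*(s + 2)/(s^2 + 2*s - 15)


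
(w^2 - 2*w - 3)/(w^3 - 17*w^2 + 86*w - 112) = (w^2 - 2*w - 3)/(w^3 - 17*w^2 + 86*w - 112)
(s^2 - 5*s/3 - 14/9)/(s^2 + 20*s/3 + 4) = (s - 7/3)/(s + 6)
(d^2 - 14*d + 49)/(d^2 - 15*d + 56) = (d - 7)/(d - 8)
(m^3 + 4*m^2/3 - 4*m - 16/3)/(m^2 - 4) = m + 4/3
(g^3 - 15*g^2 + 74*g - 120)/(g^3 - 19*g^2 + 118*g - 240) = (g - 4)/(g - 8)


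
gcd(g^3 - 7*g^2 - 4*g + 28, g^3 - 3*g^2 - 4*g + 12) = g^2 - 4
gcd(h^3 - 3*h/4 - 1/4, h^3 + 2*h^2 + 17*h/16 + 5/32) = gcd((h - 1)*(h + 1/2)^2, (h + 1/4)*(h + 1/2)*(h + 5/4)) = h + 1/2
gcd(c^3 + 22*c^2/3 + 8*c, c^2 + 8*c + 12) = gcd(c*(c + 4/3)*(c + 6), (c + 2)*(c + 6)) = c + 6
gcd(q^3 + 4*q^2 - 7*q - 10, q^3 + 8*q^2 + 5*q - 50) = q^2 + 3*q - 10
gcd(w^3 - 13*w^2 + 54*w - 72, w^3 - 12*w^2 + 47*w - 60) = w^2 - 7*w + 12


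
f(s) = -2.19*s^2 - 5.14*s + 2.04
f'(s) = -4.38*s - 5.14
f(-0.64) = 4.43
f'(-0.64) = -2.34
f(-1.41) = 4.93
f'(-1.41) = 1.04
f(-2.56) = 0.85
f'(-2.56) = 6.07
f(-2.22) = 2.66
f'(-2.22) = 4.58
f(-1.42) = 4.92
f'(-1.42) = 1.08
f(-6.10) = -48.10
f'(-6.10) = 21.58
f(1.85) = -14.96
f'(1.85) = -13.24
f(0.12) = 1.39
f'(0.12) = -5.67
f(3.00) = -33.09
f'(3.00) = -18.28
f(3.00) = -33.09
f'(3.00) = -18.28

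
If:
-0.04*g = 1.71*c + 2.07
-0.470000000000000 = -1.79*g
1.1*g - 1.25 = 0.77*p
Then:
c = -1.22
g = 0.26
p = -1.25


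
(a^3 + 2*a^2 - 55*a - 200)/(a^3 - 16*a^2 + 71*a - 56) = (a^2 + 10*a + 25)/(a^2 - 8*a + 7)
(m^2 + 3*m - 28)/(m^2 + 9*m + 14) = (m - 4)/(m + 2)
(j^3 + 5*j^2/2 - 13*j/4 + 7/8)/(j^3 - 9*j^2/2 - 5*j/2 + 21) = (8*j^3 + 20*j^2 - 26*j + 7)/(4*(2*j^3 - 9*j^2 - 5*j + 42))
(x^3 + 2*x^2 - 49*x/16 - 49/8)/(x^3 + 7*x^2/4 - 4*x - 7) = (x - 7/4)/(x - 2)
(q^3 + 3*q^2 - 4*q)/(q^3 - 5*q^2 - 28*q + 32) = q/(q - 8)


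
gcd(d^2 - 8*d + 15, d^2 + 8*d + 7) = 1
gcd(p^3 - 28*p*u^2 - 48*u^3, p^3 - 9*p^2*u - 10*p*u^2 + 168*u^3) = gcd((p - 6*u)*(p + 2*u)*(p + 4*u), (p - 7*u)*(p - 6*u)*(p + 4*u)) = p^2 - 2*p*u - 24*u^2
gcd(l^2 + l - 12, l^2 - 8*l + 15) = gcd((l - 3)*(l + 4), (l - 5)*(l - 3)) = l - 3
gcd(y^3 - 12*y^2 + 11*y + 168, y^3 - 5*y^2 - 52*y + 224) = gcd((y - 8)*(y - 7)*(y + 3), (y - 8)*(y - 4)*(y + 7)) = y - 8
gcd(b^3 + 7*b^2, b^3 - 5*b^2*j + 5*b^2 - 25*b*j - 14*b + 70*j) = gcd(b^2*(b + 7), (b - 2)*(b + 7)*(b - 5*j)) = b + 7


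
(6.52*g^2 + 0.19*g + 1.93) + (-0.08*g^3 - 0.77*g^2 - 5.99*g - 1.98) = -0.08*g^3 + 5.75*g^2 - 5.8*g - 0.05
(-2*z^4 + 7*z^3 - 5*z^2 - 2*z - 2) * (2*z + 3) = -4*z^5 + 8*z^4 + 11*z^3 - 19*z^2 - 10*z - 6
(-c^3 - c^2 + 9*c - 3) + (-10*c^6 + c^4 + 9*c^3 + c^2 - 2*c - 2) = -10*c^6 + c^4 + 8*c^3 + 7*c - 5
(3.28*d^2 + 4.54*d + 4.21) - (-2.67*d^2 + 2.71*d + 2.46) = 5.95*d^2 + 1.83*d + 1.75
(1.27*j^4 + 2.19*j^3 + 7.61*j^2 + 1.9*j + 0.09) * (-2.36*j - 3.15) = -2.9972*j^5 - 9.1689*j^4 - 24.8581*j^3 - 28.4555*j^2 - 6.1974*j - 0.2835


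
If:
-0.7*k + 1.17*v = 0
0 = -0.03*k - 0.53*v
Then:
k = 0.00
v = 0.00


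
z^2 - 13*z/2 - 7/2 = (z - 7)*(z + 1/2)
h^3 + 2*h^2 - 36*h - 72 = (h - 6)*(h + 2)*(h + 6)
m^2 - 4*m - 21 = (m - 7)*(m + 3)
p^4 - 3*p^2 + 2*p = p*(p - 1)^2*(p + 2)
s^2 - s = s*(s - 1)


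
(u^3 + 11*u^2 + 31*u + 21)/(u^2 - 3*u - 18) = (u^2 + 8*u + 7)/(u - 6)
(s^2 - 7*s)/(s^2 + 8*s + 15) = s*(s - 7)/(s^2 + 8*s + 15)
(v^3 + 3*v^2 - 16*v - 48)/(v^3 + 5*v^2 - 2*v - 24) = (v - 4)/(v - 2)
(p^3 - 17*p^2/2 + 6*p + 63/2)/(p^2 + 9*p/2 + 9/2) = (p^2 - 10*p + 21)/(p + 3)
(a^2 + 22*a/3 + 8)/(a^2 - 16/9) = 3*(a + 6)/(3*a - 4)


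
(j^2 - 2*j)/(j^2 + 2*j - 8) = j/(j + 4)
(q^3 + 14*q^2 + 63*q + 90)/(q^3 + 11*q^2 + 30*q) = (q + 3)/q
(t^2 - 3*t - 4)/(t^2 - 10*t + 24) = (t + 1)/(t - 6)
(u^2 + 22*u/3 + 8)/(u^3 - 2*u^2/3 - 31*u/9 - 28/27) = 9*(u + 6)/(9*u^2 - 18*u - 7)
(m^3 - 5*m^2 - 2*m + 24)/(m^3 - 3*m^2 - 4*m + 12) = (m - 4)/(m - 2)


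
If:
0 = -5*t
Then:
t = 0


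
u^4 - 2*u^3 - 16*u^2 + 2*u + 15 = (u - 5)*(u - 1)*(u + 1)*(u + 3)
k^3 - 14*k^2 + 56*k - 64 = (k - 8)*(k - 4)*(k - 2)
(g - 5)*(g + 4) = g^2 - g - 20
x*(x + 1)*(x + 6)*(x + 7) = x^4 + 14*x^3 + 55*x^2 + 42*x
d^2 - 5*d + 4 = (d - 4)*(d - 1)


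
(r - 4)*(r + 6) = r^2 + 2*r - 24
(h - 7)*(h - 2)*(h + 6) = h^3 - 3*h^2 - 40*h + 84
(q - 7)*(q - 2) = q^2 - 9*q + 14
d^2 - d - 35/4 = (d - 7/2)*(d + 5/2)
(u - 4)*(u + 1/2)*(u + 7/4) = u^3 - 7*u^2/4 - 65*u/8 - 7/2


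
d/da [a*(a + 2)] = 2*a + 2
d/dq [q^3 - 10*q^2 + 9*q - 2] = 3*q^2 - 20*q + 9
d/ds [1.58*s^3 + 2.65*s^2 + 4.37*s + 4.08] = 4.74*s^2 + 5.3*s + 4.37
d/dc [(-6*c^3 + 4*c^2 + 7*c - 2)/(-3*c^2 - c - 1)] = (18*c^4 + 12*c^3 + 35*c^2 - 20*c - 9)/(9*c^4 + 6*c^3 + 7*c^2 + 2*c + 1)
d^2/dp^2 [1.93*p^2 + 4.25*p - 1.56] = 3.86000000000000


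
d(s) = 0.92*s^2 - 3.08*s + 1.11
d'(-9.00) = -19.64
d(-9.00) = 103.35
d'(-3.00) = -8.60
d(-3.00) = 18.63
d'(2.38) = 1.30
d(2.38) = -1.01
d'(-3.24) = -9.04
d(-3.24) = 20.75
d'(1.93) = 0.47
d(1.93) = -1.41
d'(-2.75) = -8.14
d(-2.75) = 16.54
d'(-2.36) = -7.42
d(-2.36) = 13.50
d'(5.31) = 6.69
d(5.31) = 10.70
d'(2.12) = 0.82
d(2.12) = -1.28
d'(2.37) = 1.28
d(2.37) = -1.02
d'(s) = 1.84*s - 3.08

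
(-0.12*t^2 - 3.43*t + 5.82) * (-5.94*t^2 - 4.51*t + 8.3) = 0.7128*t^4 + 20.9154*t^3 - 20.0975*t^2 - 54.7172*t + 48.306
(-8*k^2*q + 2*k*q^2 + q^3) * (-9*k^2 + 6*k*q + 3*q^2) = 72*k^4*q - 66*k^3*q^2 - 21*k^2*q^3 + 12*k*q^4 + 3*q^5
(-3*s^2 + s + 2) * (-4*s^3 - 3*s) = 12*s^5 - 4*s^4 + s^3 - 3*s^2 - 6*s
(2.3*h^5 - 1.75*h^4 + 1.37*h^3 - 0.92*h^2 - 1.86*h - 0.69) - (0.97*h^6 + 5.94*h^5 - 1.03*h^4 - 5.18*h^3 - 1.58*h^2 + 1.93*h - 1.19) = -0.97*h^6 - 3.64*h^5 - 0.72*h^4 + 6.55*h^3 + 0.66*h^2 - 3.79*h + 0.5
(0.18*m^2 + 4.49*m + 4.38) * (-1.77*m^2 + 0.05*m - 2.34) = -0.3186*m^4 - 7.9383*m^3 - 7.9493*m^2 - 10.2876*m - 10.2492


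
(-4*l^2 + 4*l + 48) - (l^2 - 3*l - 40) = -5*l^2 + 7*l + 88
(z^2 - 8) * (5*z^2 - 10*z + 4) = 5*z^4 - 10*z^3 - 36*z^2 + 80*z - 32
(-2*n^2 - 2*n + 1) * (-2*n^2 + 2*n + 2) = 4*n^4 - 10*n^2 - 2*n + 2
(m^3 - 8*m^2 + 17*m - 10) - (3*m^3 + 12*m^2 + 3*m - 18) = -2*m^3 - 20*m^2 + 14*m + 8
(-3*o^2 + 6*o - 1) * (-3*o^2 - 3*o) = 9*o^4 - 9*o^3 - 15*o^2 + 3*o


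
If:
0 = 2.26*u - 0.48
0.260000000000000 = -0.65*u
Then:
No Solution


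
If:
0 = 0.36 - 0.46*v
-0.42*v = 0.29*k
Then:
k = -1.13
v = 0.78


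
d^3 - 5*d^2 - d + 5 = (d - 5)*(d - 1)*(d + 1)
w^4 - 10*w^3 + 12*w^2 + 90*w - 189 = (w - 7)*(w - 3)^2*(w + 3)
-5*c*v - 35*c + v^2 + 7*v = (-5*c + v)*(v + 7)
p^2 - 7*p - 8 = (p - 8)*(p + 1)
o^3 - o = o*(o - 1)*(o + 1)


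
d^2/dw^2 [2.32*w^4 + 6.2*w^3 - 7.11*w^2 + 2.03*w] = 27.84*w^2 + 37.2*w - 14.22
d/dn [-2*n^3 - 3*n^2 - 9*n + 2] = -6*n^2 - 6*n - 9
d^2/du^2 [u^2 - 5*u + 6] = 2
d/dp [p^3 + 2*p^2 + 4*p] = 3*p^2 + 4*p + 4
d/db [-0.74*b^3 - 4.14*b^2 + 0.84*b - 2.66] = -2.22*b^2 - 8.28*b + 0.84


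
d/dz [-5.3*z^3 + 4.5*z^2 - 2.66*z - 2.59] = -15.9*z^2 + 9.0*z - 2.66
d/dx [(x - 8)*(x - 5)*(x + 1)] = 3*x^2 - 24*x + 27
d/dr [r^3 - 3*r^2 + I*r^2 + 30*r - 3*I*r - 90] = 3*r^2 + 2*r*(-3 + I) + 30 - 3*I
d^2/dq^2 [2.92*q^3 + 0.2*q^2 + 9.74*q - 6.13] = 17.52*q + 0.4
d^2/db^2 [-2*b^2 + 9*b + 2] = -4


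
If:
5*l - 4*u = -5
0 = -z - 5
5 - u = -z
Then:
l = -1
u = 0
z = -5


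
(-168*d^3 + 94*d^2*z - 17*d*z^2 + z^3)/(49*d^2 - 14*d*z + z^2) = (24*d^2 - 10*d*z + z^2)/(-7*d + z)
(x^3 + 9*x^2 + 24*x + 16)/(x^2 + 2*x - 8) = (x^2 + 5*x + 4)/(x - 2)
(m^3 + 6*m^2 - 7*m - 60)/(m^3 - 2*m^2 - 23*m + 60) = (m + 4)/(m - 4)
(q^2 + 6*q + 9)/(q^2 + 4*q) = (q^2 + 6*q + 9)/(q*(q + 4))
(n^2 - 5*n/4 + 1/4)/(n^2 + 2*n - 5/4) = (4*n^2 - 5*n + 1)/(4*n^2 + 8*n - 5)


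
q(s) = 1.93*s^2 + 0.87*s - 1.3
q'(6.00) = 24.03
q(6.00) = 73.40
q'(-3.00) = -10.71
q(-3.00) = 13.46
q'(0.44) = 2.57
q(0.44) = -0.54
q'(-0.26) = -0.13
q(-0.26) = -1.40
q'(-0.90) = -2.60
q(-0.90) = -0.52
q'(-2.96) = -10.56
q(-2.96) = 13.03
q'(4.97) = 20.05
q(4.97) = 50.70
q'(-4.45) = -16.31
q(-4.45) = 33.05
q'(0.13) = 1.37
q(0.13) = -1.15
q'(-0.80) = -2.22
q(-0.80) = -0.76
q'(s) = 3.86*s + 0.87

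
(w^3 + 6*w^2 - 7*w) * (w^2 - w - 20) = w^5 + 5*w^4 - 33*w^3 - 113*w^2 + 140*w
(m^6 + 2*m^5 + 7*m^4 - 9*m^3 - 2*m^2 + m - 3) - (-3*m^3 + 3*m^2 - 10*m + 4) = m^6 + 2*m^5 + 7*m^4 - 6*m^3 - 5*m^2 + 11*m - 7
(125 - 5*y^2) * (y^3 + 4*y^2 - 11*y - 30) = -5*y^5 - 20*y^4 + 180*y^3 + 650*y^2 - 1375*y - 3750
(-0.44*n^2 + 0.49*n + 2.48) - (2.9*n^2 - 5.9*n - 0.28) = -3.34*n^2 + 6.39*n + 2.76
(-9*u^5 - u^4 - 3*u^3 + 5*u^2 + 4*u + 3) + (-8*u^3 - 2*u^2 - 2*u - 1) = -9*u^5 - u^4 - 11*u^3 + 3*u^2 + 2*u + 2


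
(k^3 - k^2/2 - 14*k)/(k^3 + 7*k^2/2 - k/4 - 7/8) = 4*k*(k - 4)/(4*k^2 - 1)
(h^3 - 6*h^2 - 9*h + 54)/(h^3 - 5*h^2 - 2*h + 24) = (h^2 - 3*h - 18)/(h^2 - 2*h - 8)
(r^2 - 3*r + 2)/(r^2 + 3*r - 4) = (r - 2)/(r + 4)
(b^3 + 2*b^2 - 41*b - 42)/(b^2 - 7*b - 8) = (b^2 + b - 42)/(b - 8)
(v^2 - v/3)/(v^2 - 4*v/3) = (3*v - 1)/(3*v - 4)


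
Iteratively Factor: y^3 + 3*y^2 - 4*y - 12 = (y - 2)*(y^2 + 5*y + 6) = (y - 2)*(y + 2)*(y + 3)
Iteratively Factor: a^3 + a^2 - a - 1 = (a + 1)*(a^2 - 1) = (a - 1)*(a + 1)*(a + 1)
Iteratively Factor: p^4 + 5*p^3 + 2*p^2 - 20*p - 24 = (p - 2)*(p^3 + 7*p^2 + 16*p + 12) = (p - 2)*(p + 3)*(p^2 + 4*p + 4) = (p - 2)*(p + 2)*(p + 3)*(p + 2)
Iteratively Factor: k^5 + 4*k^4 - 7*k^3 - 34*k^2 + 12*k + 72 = (k + 3)*(k^4 + k^3 - 10*k^2 - 4*k + 24) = (k - 2)*(k + 3)*(k^3 + 3*k^2 - 4*k - 12) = (k - 2)*(k + 2)*(k + 3)*(k^2 + k - 6) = (k - 2)*(k + 2)*(k + 3)^2*(k - 2)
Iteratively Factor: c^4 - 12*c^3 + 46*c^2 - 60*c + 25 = (c - 1)*(c^3 - 11*c^2 + 35*c - 25) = (c - 1)^2*(c^2 - 10*c + 25) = (c - 5)*(c - 1)^2*(c - 5)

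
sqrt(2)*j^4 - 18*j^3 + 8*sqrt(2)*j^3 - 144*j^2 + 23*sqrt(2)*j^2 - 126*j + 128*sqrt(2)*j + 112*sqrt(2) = (j + 7)*(j - 8*sqrt(2))*(j - sqrt(2))*(sqrt(2)*j + sqrt(2))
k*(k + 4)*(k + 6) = k^3 + 10*k^2 + 24*k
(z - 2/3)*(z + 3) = z^2 + 7*z/3 - 2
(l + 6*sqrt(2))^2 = l^2 + 12*sqrt(2)*l + 72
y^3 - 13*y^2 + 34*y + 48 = (y - 8)*(y - 6)*(y + 1)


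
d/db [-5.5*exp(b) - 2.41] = -5.5*exp(b)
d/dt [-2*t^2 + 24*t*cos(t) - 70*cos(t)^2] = -24*t*sin(t) - 4*t + 70*sin(2*t) + 24*cos(t)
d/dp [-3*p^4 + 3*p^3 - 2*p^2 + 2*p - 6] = -12*p^3 + 9*p^2 - 4*p + 2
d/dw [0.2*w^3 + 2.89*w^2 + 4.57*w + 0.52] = 0.6*w^2 + 5.78*w + 4.57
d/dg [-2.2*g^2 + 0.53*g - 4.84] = 0.53 - 4.4*g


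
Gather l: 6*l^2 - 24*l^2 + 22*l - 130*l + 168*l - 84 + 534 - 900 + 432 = -18*l^2 + 60*l - 18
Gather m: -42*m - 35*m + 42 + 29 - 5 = 66 - 77*m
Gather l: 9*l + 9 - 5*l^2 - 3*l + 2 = -5*l^2 + 6*l + 11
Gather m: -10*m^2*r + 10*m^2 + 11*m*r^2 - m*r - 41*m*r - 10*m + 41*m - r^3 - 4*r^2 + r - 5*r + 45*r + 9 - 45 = m^2*(10 - 10*r) + m*(11*r^2 - 42*r + 31) - r^3 - 4*r^2 + 41*r - 36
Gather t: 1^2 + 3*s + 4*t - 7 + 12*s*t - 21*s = -18*s + t*(12*s + 4) - 6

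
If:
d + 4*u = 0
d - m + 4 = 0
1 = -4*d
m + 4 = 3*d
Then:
No Solution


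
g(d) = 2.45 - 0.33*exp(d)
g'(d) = -0.33*exp(d)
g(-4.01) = 2.44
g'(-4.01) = -0.01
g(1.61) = 0.80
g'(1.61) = -1.65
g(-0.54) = 2.26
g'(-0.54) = -0.19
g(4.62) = -31.04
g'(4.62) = -33.49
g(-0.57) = 2.26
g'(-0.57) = -0.19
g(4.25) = -20.68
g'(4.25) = -23.13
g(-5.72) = 2.45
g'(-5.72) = -0.00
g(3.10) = -4.88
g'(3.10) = -7.33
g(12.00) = -53706.63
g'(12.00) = -53709.08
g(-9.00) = 2.45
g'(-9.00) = 0.00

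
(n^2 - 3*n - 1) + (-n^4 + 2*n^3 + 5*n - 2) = -n^4 + 2*n^3 + n^2 + 2*n - 3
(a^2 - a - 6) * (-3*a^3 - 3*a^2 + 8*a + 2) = -3*a^5 + 29*a^3 + 12*a^2 - 50*a - 12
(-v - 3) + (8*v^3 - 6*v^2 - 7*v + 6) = 8*v^3 - 6*v^2 - 8*v + 3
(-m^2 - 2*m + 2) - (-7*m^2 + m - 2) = 6*m^2 - 3*m + 4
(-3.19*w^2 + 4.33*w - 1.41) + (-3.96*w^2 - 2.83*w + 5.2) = -7.15*w^2 + 1.5*w + 3.79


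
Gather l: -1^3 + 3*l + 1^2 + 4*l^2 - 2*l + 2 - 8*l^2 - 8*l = -4*l^2 - 7*l + 2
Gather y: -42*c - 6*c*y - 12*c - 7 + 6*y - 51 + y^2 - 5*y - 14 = -54*c + y^2 + y*(1 - 6*c) - 72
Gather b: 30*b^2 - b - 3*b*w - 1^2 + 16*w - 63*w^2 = 30*b^2 + b*(-3*w - 1) - 63*w^2 + 16*w - 1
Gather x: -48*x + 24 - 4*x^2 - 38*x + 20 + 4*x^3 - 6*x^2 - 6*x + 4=4*x^3 - 10*x^2 - 92*x + 48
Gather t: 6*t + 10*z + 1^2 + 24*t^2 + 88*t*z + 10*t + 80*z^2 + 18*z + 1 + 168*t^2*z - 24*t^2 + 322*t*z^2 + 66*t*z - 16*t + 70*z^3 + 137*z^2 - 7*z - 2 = 168*t^2*z + t*(322*z^2 + 154*z) + 70*z^3 + 217*z^2 + 21*z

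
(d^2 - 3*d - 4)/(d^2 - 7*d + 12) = (d + 1)/(d - 3)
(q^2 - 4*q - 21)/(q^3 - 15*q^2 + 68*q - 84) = (q + 3)/(q^2 - 8*q + 12)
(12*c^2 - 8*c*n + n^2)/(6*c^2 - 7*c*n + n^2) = (2*c - n)/(c - n)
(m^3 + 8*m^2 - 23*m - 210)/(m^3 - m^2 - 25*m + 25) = (m^2 + 13*m + 42)/(m^2 + 4*m - 5)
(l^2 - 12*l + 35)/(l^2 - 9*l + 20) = (l - 7)/(l - 4)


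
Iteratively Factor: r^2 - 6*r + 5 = (r - 1)*(r - 5)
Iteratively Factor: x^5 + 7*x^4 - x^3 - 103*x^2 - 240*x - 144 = (x - 4)*(x^4 + 11*x^3 + 43*x^2 + 69*x + 36) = (x - 4)*(x + 3)*(x^3 + 8*x^2 + 19*x + 12) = (x - 4)*(x + 1)*(x + 3)*(x^2 + 7*x + 12) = (x - 4)*(x + 1)*(x + 3)^2*(x + 4)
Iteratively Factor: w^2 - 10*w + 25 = (w - 5)*(w - 5)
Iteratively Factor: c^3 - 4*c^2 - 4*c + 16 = (c + 2)*(c^2 - 6*c + 8) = (c - 4)*(c + 2)*(c - 2)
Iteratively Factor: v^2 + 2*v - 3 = (v + 3)*(v - 1)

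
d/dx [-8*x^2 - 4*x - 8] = -16*x - 4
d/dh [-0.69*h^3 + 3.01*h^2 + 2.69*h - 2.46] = -2.07*h^2 + 6.02*h + 2.69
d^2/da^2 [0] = 0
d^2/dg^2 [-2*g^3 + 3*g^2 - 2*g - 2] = 6 - 12*g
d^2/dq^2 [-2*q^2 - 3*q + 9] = -4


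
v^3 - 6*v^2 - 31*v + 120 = (v - 8)*(v - 3)*(v + 5)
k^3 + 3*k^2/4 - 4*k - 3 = (k - 2)*(k + 3/4)*(k + 2)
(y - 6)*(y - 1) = y^2 - 7*y + 6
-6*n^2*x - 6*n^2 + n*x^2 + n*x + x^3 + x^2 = (-2*n + x)*(3*n + x)*(x + 1)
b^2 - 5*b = b*(b - 5)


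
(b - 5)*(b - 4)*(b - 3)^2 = b^4 - 15*b^3 + 83*b^2 - 201*b + 180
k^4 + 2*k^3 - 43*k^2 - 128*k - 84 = (k - 7)*(k + 1)*(k + 2)*(k + 6)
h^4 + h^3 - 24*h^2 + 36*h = h*(h - 3)*(h - 2)*(h + 6)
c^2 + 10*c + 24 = (c + 4)*(c + 6)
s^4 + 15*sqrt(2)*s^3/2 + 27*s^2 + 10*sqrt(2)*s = s*(s + sqrt(2)/2)*(s + 2*sqrt(2))*(s + 5*sqrt(2))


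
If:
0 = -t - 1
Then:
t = -1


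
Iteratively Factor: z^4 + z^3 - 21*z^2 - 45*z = (z)*(z^3 + z^2 - 21*z - 45) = z*(z + 3)*(z^2 - 2*z - 15) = z*(z + 3)^2*(z - 5)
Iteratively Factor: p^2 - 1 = (p + 1)*(p - 1)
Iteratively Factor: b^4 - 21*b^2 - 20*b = (b + 4)*(b^3 - 4*b^2 - 5*b) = b*(b + 4)*(b^2 - 4*b - 5) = b*(b - 5)*(b + 4)*(b + 1)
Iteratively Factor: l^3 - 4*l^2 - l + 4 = (l - 4)*(l^2 - 1) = (l - 4)*(l - 1)*(l + 1)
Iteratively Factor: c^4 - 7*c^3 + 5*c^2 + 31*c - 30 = (c - 1)*(c^3 - 6*c^2 - c + 30) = (c - 3)*(c - 1)*(c^2 - 3*c - 10) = (c - 3)*(c - 1)*(c + 2)*(c - 5)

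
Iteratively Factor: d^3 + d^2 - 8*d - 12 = (d + 2)*(d^2 - d - 6) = (d - 3)*(d + 2)*(d + 2)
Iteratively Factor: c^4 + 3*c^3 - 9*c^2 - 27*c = (c + 3)*(c^3 - 9*c) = (c - 3)*(c + 3)*(c^2 + 3*c) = (c - 3)*(c + 3)^2*(c)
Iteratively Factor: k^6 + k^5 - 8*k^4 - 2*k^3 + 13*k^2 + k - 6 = (k - 1)*(k^5 + 2*k^4 - 6*k^3 - 8*k^2 + 5*k + 6) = (k - 2)*(k - 1)*(k^4 + 4*k^3 + 2*k^2 - 4*k - 3) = (k - 2)*(k - 1)*(k + 1)*(k^3 + 3*k^2 - k - 3) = (k - 2)*(k - 1)*(k + 1)*(k + 3)*(k^2 - 1) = (k - 2)*(k - 1)^2*(k + 1)*(k + 3)*(k + 1)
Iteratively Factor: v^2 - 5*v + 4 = (v - 4)*(v - 1)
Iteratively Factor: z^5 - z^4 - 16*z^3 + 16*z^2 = (z)*(z^4 - z^3 - 16*z^2 + 16*z) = z^2*(z^3 - z^2 - 16*z + 16) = z^2*(z - 1)*(z^2 - 16) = z^2*(z - 1)*(z + 4)*(z - 4)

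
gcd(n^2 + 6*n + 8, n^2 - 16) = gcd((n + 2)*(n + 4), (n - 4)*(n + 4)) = n + 4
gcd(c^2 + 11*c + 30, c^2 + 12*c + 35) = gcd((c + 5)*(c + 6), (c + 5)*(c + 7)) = c + 5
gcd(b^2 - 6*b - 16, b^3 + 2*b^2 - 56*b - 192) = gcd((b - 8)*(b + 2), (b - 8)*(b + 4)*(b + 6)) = b - 8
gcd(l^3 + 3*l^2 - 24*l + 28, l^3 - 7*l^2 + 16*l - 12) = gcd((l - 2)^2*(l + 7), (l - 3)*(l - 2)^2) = l^2 - 4*l + 4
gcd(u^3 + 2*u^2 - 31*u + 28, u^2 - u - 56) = u + 7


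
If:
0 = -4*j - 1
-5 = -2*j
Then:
No Solution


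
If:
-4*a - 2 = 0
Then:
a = -1/2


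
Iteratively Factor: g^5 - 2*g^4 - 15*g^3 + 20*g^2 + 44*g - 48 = (g - 4)*(g^4 + 2*g^3 - 7*g^2 - 8*g + 12) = (g - 4)*(g - 1)*(g^3 + 3*g^2 - 4*g - 12) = (g - 4)*(g - 1)*(g + 3)*(g^2 - 4) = (g - 4)*(g - 1)*(g + 2)*(g + 3)*(g - 2)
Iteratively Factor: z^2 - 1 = (z - 1)*(z + 1)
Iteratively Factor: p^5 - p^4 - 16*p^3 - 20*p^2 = (p)*(p^4 - p^3 - 16*p^2 - 20*p) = p*(p - 5)*(p^3 + 4*p^2 + 4*p) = p*(p - 5)*(p + 2)*(p^2 + 2*p) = p*(p - 5)*(p + 2)^2*(p)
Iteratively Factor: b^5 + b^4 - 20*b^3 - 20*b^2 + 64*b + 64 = (b - 2)*(b^4 + 3*b^3 - 14*b^2 - 48*b - 32) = (b - 2)*(b + 2)*(b^3 + b^2 - 16*b - 16) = (b - 2)*(b + 1)*(b + 2)*(b^2 - 16) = (b - 4)*(b - 2)*(b + 1)*(b + 2)*(b + 4)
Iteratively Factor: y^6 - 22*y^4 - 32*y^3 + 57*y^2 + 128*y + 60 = (y - 2)*(y^5 + 2*y^4 - 18*y^3 - 68*y^2 - 79*y - 30) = (y - 2)*(y + 3)*(y^4 - y^3 - 15*y^2 - 23*y - 10) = (y - 2)*(y + 1)*(y + 3)*(y^3 - 2*y^2 - 13*y - 10) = (y - 2)*(y + 1)^2*(y + 3)*(y^2 - 3*y - 10) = (y - 2)*(y + 1)^2*(y + 2)*(y + 3)*(y - 5)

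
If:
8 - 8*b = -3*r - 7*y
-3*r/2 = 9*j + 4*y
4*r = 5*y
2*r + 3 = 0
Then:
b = -49/80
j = 47/60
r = -3/2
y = -6/5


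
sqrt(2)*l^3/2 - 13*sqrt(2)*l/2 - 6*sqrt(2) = (l - 4)*(l + 3)*(sqrt(2)*l/2 + sqrt(2)/2)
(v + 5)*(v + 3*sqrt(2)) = v^2 + 3*sqrt(2)*v + 5*v + 15*sqrt(2)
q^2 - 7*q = q*(q - 7)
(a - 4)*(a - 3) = a^2 - 7*a + 12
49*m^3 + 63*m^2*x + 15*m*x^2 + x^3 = (m + x)*(7*m + x)^2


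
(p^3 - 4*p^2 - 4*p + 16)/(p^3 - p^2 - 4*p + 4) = (p - 4)/(p - 1)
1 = 1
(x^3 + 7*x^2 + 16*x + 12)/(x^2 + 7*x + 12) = (x^2 + 4*x + 4)/(x + 4)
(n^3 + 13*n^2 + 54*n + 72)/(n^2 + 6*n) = n + 7 + 12/n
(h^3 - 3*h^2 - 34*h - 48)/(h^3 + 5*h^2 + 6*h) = (h - 8)/h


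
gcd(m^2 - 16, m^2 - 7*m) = 1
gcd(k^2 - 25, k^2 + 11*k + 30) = k + 5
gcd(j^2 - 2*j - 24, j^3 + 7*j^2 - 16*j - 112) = j + 4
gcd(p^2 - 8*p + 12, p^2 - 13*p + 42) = p - 6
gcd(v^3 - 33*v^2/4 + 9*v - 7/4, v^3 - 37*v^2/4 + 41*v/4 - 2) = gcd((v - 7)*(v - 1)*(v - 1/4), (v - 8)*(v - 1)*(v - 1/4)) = v^2 - 5*v/4 + 1/4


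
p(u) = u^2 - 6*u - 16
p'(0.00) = -6.00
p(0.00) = -16.00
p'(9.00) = 12.00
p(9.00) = 11.00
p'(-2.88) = -11.76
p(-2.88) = 9.57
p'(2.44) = -1.12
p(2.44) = -24.69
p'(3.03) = 0.06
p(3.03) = -25.00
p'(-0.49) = -6.98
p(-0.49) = -12.82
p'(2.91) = -0.18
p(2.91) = -24.99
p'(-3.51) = -13.02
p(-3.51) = 17.38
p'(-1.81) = -9.62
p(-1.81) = -1.86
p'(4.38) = 2.76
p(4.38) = -23.10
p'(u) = 2*u - 6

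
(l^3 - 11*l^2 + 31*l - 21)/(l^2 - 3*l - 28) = (l^2 - 4*l + 3)/(l + 4)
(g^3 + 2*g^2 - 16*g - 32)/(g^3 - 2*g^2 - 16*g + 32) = (g + 2)/(g - 2)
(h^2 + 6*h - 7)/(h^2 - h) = (h + 7)/h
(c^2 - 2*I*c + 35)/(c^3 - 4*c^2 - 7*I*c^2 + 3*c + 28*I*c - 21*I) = (c + 5*I)/(c^2 - 4*c + 3)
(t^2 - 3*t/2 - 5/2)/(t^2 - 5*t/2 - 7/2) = (2*t - 5)/(2*t - 7)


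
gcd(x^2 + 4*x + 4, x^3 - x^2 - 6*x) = x + 2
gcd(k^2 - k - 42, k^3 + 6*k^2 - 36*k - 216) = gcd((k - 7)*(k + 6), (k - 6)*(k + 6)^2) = k + 6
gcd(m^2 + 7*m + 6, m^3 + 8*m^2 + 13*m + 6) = m^2 + 7*m + 6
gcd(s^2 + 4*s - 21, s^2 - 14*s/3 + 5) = s - 3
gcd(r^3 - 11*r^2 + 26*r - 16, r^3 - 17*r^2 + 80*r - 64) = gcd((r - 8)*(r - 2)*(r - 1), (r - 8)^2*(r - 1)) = r^2 - 9*r + 8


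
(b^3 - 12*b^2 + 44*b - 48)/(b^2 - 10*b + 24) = b - 2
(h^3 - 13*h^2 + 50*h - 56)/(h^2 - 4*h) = h - 9 + 14/h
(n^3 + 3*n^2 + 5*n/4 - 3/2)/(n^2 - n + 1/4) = (2*n^2 + 7*n + 6)/(2*n - 1)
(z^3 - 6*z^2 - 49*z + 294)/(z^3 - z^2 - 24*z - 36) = (z^2 - 49)/(z^2 + 5*z + 6)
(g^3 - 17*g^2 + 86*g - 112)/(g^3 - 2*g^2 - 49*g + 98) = (g - 8)/(g + 7)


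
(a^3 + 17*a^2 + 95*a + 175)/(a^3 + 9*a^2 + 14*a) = (a^2 + 10*a + 25)/(a*(a + 2))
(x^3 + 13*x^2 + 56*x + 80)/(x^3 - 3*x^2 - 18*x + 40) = (x^2 + 9*x + 20)/(x^2 - 7*x + 10)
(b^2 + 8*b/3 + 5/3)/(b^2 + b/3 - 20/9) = 3*(b + 1)/(3*b - 4)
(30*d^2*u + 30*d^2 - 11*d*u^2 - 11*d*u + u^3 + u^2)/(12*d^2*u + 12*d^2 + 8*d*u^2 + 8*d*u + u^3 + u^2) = (30*d^2 - 11*d*u + u^2)/(12*d^2 + 8*d*u + u^2)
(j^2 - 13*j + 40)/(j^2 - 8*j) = (j - 5)/j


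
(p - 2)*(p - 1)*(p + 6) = p^3 + 3*p^2 - 16*p + 12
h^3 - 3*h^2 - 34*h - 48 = (h - 8)*(h + 2)*(h + 3)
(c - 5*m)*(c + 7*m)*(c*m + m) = c^3*m + 2*c^2*m^2 + c^2*m - 35*c*m^3 + 2*c*m^2 - 35*m^3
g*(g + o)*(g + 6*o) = g^3 + 7*g^2*o + 6*g*o^2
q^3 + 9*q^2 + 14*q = q*(q + 2)*(q + 7)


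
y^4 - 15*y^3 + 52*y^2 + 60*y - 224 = (y - 8)*(y - 7)*(y - 2)*(y + 2)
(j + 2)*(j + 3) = j^2 + 5*j + 6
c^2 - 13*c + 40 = (c - 8)*(c - 5)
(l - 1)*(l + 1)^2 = l^3 + l^2 - l - 1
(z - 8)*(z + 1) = z^2 - 7*z - 8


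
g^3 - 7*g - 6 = (g - 3)*(g + 1)*(g + 2)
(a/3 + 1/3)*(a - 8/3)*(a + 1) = a^3/3 - 2*a^2/9 - 13*a/9 - 8/9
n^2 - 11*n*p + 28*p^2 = (n - 7*p)*(n - 4*p)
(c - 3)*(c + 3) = c^2 - 9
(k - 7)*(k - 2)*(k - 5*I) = k^3 - 9*k^2 - 5*I*k^2 + 14*k + 45*I*k - 70*I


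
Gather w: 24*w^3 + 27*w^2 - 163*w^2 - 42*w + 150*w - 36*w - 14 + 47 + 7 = 24*w^3 - 136*w^2 + 72*w + 40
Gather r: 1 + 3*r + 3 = 3*r + 4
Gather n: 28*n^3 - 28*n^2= 28*n^3 - 28*n^2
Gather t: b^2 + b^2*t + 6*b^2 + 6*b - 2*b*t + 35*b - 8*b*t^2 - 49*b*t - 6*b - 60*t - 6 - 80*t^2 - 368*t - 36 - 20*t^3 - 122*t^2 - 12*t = 7*b^2 + 35*b - 20*t^3 + t^2*(-8*b - 202) + t*(b^2 - 51*b - 440) - 42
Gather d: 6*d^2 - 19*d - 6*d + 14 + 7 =6*d^2 - 25*d + 21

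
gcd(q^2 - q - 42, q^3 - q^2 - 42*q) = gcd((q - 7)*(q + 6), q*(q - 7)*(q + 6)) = q^2 - q - 42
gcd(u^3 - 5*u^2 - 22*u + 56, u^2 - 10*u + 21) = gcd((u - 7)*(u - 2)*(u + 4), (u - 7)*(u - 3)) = u - 7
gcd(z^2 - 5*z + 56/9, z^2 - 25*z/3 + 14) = z - 7/3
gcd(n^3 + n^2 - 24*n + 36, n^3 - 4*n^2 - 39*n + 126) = n^2 + 3*n - 18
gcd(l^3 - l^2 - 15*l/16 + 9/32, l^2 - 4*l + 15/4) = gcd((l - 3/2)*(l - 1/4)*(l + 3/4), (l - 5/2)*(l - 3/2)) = l - 3/2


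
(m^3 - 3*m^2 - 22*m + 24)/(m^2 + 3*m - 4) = m - 6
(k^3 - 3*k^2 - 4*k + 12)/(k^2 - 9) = (k^2 - 4)/(k + 3)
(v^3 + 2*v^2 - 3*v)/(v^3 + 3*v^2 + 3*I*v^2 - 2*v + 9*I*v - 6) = v*(v - 1)/(v^2 + 3*I*v - 2)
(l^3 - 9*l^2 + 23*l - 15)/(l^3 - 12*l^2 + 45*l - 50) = (l^2 - 4*l + 3)/(l^2 - 7*l + 10)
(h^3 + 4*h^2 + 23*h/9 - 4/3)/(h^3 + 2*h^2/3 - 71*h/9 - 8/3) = (9*h^2 + 9*h - 4)/(9*h^2 - 21*h - 8)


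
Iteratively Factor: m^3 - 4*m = (m + 2)*(m^2 - 2*m) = (m - 2)*(m + 2)*(m)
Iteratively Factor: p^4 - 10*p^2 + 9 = (p - 3)*(p^3 + 3*p^2 - p - 3) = (p - 3)*(p + 1)*(p^2 + 2*p - 3) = (p - 3)*(p + 1)*(p + 3)*(p - 1)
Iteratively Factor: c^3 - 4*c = (c + 2)*(c^2 - 2*c) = c*(c + 2)*(c - 2)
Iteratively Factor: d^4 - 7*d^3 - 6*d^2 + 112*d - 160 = (d + 4)*(d^3 - 11*d^2 + 38*d - 40) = (d - 2)*(d + 4)*(d^2 - 9*d + 20) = (d - 4)*(d - 2)*(d + 4)*(d - 5)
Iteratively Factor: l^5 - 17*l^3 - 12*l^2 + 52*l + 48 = (l - 4)*(l^4 + 4*l^3 - l^2 - 16*l - 12) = (l - 4)*(l + 2)*(l^3 + 2*l^2 - 5*l - 6) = (l - 4)*(l + 1)*(l + 2)*(l^2 + l - 6) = (l - 4)*(l - 2)*(l + 1)*(l + 2)*(l + 3)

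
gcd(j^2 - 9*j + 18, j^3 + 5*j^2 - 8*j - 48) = j - 3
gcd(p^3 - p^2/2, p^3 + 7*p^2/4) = p^2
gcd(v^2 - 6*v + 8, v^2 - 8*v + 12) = v - 2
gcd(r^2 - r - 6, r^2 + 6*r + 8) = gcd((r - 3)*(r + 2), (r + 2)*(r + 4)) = r + 2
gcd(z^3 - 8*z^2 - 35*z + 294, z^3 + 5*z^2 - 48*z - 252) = z^2 - z - 42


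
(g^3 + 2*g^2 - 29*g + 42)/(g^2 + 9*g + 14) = (g^2 - 5*g + 6)/(g + 2)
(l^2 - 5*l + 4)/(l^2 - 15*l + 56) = (l^2 - 5*l + 4)/(l^2 - 15*l + 56)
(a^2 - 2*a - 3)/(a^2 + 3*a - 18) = (a + 1)/(a + 6)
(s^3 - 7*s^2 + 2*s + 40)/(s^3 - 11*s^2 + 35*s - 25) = (s^2 - 2*s - 8)/(s^2 - 6*s + 5)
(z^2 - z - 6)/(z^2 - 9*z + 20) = (z^2 - z - 6)/(z^2 - 9*z + 20)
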